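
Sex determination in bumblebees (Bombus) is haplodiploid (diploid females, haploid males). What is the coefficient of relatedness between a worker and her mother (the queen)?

One meiotic link between diploid queen and diploid daughter: r = 1/2.

0.5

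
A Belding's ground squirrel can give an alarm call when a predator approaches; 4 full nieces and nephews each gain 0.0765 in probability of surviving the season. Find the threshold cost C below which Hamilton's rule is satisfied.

0.0765

r to a full niece or nephew = 0.25 (full aunt/uncle↔niece/nephew: two paths of length 3 through the shared grandparent pair: r = 2·(1/2)^3 = 1/4).
Hamilton's rule: n·r·B > C, so the trait is favored while C < n·r·B = 4·0.25·0.0765 = 0.0765.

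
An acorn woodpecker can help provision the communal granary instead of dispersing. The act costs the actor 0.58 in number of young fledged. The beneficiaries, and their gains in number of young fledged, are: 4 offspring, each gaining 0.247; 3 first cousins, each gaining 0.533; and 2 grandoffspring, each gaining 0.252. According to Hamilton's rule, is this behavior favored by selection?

Hamilton's rule: the trait is favored when the sum of r·B over every recipient exceeds the actor's cost C.
r to an offspring = 1/2 (one parent–offspring link: r = (1/2)^1 = 1/2).
r to a first cousin = 0.125 (first cousins share one grandparent pair — two paths of length 4: r = 2·(1/2)^4 = 1/8).
r to a grandoffspring = 0.25 (two parent–offspring links: r = (1/2)^2 = 1/4).
Summing one r·B term per recipient: 4·0.5·0.247 + 3·0.125·0.533 + 2·0.25·0.252 = 0.819875.
0.819875 > 0.58: the indirect benefit exceeds the cost.

Yes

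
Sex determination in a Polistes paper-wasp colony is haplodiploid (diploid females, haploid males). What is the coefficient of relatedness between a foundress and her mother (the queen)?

0.5

One meiotic link between diploid queen and diploid daughter: r = 1/2.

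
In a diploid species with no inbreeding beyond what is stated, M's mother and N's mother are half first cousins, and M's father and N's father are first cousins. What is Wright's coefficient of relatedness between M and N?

0.046875

Wright's path rule: contributions from independent ancestry routes add.
M and N are related in two ways: half second cousins through their mothers (r = 1/64) and second cousins through their fathers (r = 1/32).
r = 1/64 + 1/32 = 0.046875.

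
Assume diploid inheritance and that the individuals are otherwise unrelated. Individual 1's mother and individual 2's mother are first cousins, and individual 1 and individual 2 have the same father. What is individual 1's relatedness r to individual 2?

0.28125

Wright's path rule: contributions from independent ancestry routes add.
Individual 1 and individual 2 are related in two ways: second cousins through their mothers (r = 1/32) and half-sibs through their shared father (r = 1/4).
r = 1/32 + 1/4 = 0.28125.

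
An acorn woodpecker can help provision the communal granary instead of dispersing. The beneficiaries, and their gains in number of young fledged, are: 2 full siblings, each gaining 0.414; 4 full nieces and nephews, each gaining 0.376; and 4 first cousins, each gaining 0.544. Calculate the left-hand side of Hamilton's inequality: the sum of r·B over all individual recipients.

1.062

r to a full sibling = 0.5 (full sibs share both parents — two paths of length 2: r = 2·(1/2)^2 = 1/2).
r to a full niece or nephew = 0.25 (full aunt/uncle↔niece/nephew: two paths of length 3 through the shared grandparent pair: r = 2·(1/2)^3 = 1/4).
r to a first cousin = 1/8 (first cousins share one grandparent pair — two paths of length 4: r = 2·(1/2)^4 = 1/8).
Summing one r·B term per recipient: 2·0.5·0.414 + 4·0.25·0.376 + 4·0.125·0.544 = 1.062.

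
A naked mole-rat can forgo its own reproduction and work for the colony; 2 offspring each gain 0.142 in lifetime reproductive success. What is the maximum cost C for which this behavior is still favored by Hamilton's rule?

r to an offspring = 1/2 (one parent–offspring link: r = (1/2)^1 = 1/2).
Hamilton's rule: n·r·B > C, so the trait is favored while C < n·r·B = 2·0.5·0.142 = 0.142.

0.142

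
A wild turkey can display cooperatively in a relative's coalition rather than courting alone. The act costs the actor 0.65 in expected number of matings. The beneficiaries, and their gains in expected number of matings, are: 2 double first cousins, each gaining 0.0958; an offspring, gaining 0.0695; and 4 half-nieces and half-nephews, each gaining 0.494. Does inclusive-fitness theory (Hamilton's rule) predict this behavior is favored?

Hamilton's rule: the trait is favored when the sum of r·B over every recipient exceeds the actor's cost C.
r to a double first cousin = 1/4 (double first cousins share both grandparent pairs — four paths of length 4: r = 4·(1/2)^4 = 1/4).
r to an offspring = 0.5 (one parent–offspring link: r = (1/2)^1 = 1/2).
r to a half-niece or half-nephew = 0.125 (half-aunt/uncle↔niece/nephew: one path of length 3: r = (1/2)^3 = 1/8).
Summing one r·B term per recipient: 2·0.25·0.0958 + 1·0.5·0.0695 + 4·0.125·0.494 = 0.32965.
0.32965 < 0.65: the indirect benefit is less than the cost.

No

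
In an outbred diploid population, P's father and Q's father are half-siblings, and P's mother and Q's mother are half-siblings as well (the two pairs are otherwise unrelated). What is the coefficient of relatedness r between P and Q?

Independent pedigree routes through distinct common ancestors add.
P and Q are related in two ways: half first cousins through their fathers (r = 1/16) and half first cousins through their mothers (r = 1/16).
r = 1/16 + 1/16 = 0.125.

0.125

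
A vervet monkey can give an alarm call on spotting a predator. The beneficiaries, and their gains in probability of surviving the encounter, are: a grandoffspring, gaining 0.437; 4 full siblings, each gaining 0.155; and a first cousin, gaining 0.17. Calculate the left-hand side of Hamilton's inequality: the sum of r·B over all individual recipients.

0.4405

r to a grandoffspring = 0.25 (two parent–offspring links: r = (1/2)^2 = 1/4).
r to a full sibling = 0.5 (full sibs share both parents — two paths of length 2: r = 2·(1/2)^2 = 1/2).
r to a first cousin = 0.125 (first cousins share one grandparent pair — two paths of length 4: r = 2·(1/2)^4 = 1/8).
Summing one r·B term per recipient: 1·0.25·0.437 + 4·0.5·0.155 + 1·0.125·0.17 = 0.4405.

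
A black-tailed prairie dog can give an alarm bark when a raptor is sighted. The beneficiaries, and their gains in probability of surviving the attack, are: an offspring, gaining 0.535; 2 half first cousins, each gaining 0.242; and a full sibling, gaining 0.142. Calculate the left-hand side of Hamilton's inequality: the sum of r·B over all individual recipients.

r to an offspring = 0.5 (one parent–offspring link: r = (1/2)^1 = 1/2).
r to a half first cousin = 1/16 (half first cousins share one grandparent — one path of length 4: r = (1/2)^4 = 1/16).
r to a full sibling = 0.5 (full sibs share both parents — two paths of length 2: r = 2·(1/2)^2 = 1/2).
Summing one r·B term per recipient: 1·0.5·0.535 + 2·0.0625·0.242 + 1·0.5·0.142 = 0.36875.

0.36875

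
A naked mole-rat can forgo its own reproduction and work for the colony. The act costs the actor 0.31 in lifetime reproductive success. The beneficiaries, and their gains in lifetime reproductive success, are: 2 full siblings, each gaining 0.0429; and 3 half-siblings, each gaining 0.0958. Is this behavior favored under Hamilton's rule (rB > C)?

No

Hamilton's rule: the trait is favored when the sum of r·B over every recipient exceeds the actor's cost C.
r to a full sibling = 0.5 (full sibs share both parents — two paths of length 2: r = 2·(1/2)^2 = 1/2).
r to a half-sibling = 0.25 (half-sibs share one parent — one path of length 2: r = (1/2)^2 = 1/4).
Summing one r·B term per recipient: 2·0.5·0.0429 + 3·0.25·0.0958 = 0.11475.
0.11475 < 0.31: the indirect benefit is less than the cost.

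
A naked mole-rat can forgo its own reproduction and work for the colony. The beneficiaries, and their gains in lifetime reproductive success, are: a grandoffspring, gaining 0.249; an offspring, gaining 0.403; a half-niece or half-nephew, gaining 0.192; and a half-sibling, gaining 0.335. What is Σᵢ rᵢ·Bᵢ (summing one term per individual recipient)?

0.3715

r to a grandoffspring = 0.25 (two parent–offspring links: r = (1/2)^2 = 1/4).
r to an offspring = 1/2 (one parent–offspring link: r = (1/2)^1 = 1/2).
r to a half-niece or half-nephew = 0.125 (half-aunt/uncle↔niece/nephew: one path of length 3: r = (1/2)^3 = 1/8).
r to a half-sibling = 1/4 (half-sibs share one parent — one path of length 2: r = (1/2)^2 = 1/4).
Summing one r·B term per recipient: 1·0.25·0.249 + 1·0.5·0.403 + 1·0.125·0.192 + 1·0.25·0.335 = 0.3715.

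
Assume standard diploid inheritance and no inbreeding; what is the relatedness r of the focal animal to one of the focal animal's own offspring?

Each parent–offspring link contributes a factor of 1/2, and independent paths through distinct common ancestors add.
One parent–offspring link: r = (1/2)^1 = 1/2.

0.5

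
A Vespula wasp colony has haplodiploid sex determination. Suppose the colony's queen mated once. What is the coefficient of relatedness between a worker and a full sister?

0.75

Haplodiploid full sisters inherit their father's entire haploid genome identically (contributing 1/2) and on average half of their mother's contribution (1/2 · 1/2 = 1/4); r = 1/2 + 1/4 = 3/4.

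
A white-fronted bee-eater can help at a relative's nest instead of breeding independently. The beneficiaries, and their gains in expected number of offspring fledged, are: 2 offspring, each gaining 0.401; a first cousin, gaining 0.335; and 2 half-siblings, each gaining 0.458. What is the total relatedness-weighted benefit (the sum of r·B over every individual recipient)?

0.671875

r to an offspring = 0.5 (one parent–offspring link: r = (1/2)^1 = 1/2).
r to a first cousin = 0.125 (first cousins share one grandparent pair — two paths of length 4: r = 2·(1/2)^4 = 1/8).
r to a half-sibling = 0.25 (half-sibs share one parent — one path of length 2: r = (1/2)^2 = 1/4).
Summing one r·B term per recipient: 2·0.5·0.401 + 1·0.125·0.335 + 2·0.25·0.458 = 0.671875.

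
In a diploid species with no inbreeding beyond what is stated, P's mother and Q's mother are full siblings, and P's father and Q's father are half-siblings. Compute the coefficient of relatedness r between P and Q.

0.1875

Wright's path rule: contributions from independent ancestry routes add.
P and Q are related in two ways: first cousins through their mothers (r = 1/8) and half first cousins through their fathers (r = 1/16).
r = 1/8 + 1/16 = 0.1875.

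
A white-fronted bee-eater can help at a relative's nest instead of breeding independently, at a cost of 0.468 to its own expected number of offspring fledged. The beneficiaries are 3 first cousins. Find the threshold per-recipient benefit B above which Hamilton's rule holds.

1.248

r to a first cousin = 1/8 (first cousins share one grandparent pair — two paths of length 4: r = 2·(1/2)^4 = 1/8).
Hamilton's rule with n recipients of equal r: n·r·B > C, so B > C/(n·r) = 0.468/(3·0.125) = 1.248.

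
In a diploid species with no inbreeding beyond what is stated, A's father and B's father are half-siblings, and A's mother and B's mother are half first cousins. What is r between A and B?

0.078125

With two independent routes of shared ancestry, r is the sum of the two contributions.
A and B are related in two ways: half first cousins through their fathers (r = 1/16) and half second cousins through their mothers (r = 1/64).
r = 1/16 + 1/64 = 0.078125.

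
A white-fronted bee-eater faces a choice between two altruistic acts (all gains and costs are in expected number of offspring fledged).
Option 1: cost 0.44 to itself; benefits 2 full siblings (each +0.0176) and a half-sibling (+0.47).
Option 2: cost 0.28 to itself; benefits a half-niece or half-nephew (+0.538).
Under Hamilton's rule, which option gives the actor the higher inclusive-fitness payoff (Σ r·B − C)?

Option 2

Option 1: r to a full sibling = 0.5.
Option 1: r to a half-sibling = 0.25.
Option 1: Σ r·B − C = (2·0.5·0.0176 + 1·0.25·0.47) − 0.44 = -0.3049.
Option 2: r to a half-niece or half-nephew = 0.125.
Option 2: Σ r·B − C = (1·0.125·0.538) − 0.28 = -0.21275.
Option 2 has the higher net inclusive-fitness payoff.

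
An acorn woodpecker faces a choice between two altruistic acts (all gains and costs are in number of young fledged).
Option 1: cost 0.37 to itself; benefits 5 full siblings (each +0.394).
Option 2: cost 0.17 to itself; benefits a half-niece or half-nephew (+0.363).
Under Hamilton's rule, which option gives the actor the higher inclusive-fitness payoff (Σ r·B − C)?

Option 1

Option 1: r to a full sibling = 0.5.
Option 1: Σ r·B − C = (5·0.5·0.394) − 0.37 = 0.615.
Option 2: r to a half-niece or half-nephew = 0.125.
Option 2: Σ r·B − C = (1·0.125·0.363) − 0.17 = -0.124625.
Option 1 has the higher net inclusive-fitness payoff.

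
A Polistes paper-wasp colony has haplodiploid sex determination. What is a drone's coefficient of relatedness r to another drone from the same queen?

0.5

Haploid brothers each carry a random half of the queen's diploid genome, so on average they share half: r = 1/2.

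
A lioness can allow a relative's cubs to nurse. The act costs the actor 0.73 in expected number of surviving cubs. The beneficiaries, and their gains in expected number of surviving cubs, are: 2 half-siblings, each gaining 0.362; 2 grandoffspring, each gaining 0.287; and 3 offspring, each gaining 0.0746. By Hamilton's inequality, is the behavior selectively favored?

Hamilton's rule: the trait is favored when the sum of r·B over every recipient exceeds the actor's cost C.
r to a half-sibling = 0.25 (half-sibs share one parent — one path of length 2: r = (1/2)^2 = 1/4).
r to a grandoffspring = 1/4 (two parent–offspring links: r = (1/2)^2 = 1/4).
r to an offspring = 1/2 (one parent–offspring link: r = (1/2)^1 = 1/2).
Summing one r·B term per recipient: 2·0.25·0.362 + 2·0.25·0.287 + 3·0.5·0.0746 = 0.4364.
0.4364 < 0.73: the indirect benefit is less than the cost.

No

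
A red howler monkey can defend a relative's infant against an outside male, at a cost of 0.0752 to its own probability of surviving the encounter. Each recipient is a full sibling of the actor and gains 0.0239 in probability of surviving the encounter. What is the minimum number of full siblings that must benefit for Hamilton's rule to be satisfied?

7

r to a full sibling = 0.5 (full sibs share both parents — two paths of length 2: r = 2·(1/2)^2 = 1/2).
Hamilton's rule: n·r·B > C  ⇒  n > C/(r·B) = 0.0752/(0.5·0.0239) = 6.293.
The smallest integer exceeding 6.293 is 7.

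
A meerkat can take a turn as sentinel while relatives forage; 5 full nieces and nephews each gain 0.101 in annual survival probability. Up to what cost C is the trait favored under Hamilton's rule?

r to a full niece or nephew = 1/4 (full aunt/uncle↔niece/nephew: two paths of length 3 through the shared grandparent pair: r = 2·(1/2)^3 = 1/4).
Hamilton's rule: n·r·B > C, so the trait is favored while C < n·r·B = 5·0.25·0.101 = 0.12625.

0.12625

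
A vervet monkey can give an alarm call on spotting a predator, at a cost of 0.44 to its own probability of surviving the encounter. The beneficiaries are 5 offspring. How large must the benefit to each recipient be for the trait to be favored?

0.176

r to an offspring = 1/2 (one parent–offspring link: r = (1/2)^1 = 1/2).
Hamilton's rule with n recipients of equal r: n·r·B > C, so B > C/(n·r) = 0.44/(5·0.5) = 0.176.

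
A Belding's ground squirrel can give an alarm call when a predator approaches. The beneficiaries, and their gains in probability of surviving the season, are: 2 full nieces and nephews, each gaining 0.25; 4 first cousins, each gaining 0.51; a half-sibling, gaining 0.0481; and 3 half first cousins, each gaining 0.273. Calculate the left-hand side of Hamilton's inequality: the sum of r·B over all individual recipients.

0.4432125

r to a full niece or nephew = 1/4 (full aunt/uncle↔niece/nephew: two paths of length 3 through the shared grandparent pair: r = 2·(1/2)^3 = 1/4).
r to a first cousin = 0.125 (first cousins share one grandparent pair — two paths of length 4: r = 2·(1/2)^4 = 1/8).
r to a half-sibling = 1/4 (half-sibs share one parent — one path of length 2: r = (1/2)^2 = 1/4).
r to a half first cousin = 1/16 (half first cousins share one grandparent — one path of length 4: r = (1/2)^4 = 1/16).
Summing one r·B term per recipient: 2·0.25·0.25 + 4·0.125·0.51 + 1·0.25·0.0481 + 3·0.0625·0.273 = 0.4432125.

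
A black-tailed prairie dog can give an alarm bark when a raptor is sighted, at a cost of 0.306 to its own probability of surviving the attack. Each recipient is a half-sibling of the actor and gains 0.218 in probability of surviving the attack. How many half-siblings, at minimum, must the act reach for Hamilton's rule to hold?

r to a half-sibling = 1/4 (half-sibs share one parent — one path of length 2: r = (1/2)^2 = 1/4).
Hamilton's rule: n·r·B > C  ⇒  n > C/(r·B) = 0.306/(0.25·0.218) = 5.615.
The smallest integer exceeding 5.615 is 6.

6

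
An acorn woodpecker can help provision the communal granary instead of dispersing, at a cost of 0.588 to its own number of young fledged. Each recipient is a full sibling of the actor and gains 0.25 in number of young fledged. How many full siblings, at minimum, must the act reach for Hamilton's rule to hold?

5

r to a full sibling = 0.5 (full sibs share both parents — two paths of length 2: r = 2·(1/2)^2 = 1/2).
Hamilton's rule: n·r·B > C  ⇒  n > C/(r·B) = 0.588/(0.5·0.25) = 4.704.
The smallest integer exceeding 4.704 is 5.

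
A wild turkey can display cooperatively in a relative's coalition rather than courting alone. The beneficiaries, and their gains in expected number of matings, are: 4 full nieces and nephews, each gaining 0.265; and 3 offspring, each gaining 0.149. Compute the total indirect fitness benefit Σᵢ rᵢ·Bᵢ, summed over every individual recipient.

0.4885

r to a full niece or nephew = 0.25 (full aunt/uncle↔niece/nephew: two paths of length 3 through the shared grandparent pair: r = 2·(1/2)^3 = 1/4).
r to an offspring = 1/2 (one parent–offspring link: r = (1/2)^1 = 1/2).
Summing one r·B term per recipient: 4·0.25·0.265 + 3·0.5·0.149 = 0.4885.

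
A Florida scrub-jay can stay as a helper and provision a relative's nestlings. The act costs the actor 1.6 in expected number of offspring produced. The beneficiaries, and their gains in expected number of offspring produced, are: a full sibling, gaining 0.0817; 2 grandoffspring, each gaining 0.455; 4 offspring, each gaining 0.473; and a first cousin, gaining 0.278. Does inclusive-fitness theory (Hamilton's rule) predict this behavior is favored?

No

Hamilton's rule: the trait is favored when the sum of r·B over every recipient exceeds the actor's cost C.
r to a full sibling = 1/2 (full sibs share both parents — two paths of length 2: r = 2·(1/2)^2 = 1/2).
r to a grandoffspring = 0.25 (two parent–offspring links: r = (1/2)^2 = 1/4).
r to an offspring = 0.5 (one parent–offspring link: r = (1/2)^1 = 1/2).
r to a first cousin = 0.125 (first cousins share one grandparent pair — two paths of length 4: r = 2·(1/2)^4 = 1/8).
Summing one r·B term per recipient: 1·0.5·0.0817 + 2·0.25·0.455 + 4·0.5·0.473 + 1·0.125·0.278 = 1.2491.
1.2491 < 1.6: the indirect benefit is less than the cost.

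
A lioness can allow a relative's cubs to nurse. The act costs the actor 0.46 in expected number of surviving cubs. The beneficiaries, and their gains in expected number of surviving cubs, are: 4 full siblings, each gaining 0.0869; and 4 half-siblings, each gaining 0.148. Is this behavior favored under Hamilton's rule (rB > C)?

Hamilton's rule: the trait is favored when the sum of r·B over every recipient exceeds the actor's cost C.
r to a full sibling = 0.5 (full sibs share both parents — two paths of length 2: r = 2·(1/2)^2 = 1/2).
r to a half-sibling = 1/4 (half-sibs share one parent — one path of length 2: r = (1/2)^2 = 1/4).
Summing one r·B term per recipient: 4·0.5·0.0869 + 4·0.25·0.148 = 0.3218.
0.3218 < 0.46: the indirect benefit is less than the cost.

No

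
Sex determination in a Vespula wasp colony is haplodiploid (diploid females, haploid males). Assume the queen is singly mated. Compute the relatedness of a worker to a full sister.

0.75

Haplodiploid full sisters inherit their father's entire haploid genome identically (contributing 1/2) and on average half of their mother's contribution (1/2 · 1/2 = 1/4); r = 1/2 + 1/4 = 3/4.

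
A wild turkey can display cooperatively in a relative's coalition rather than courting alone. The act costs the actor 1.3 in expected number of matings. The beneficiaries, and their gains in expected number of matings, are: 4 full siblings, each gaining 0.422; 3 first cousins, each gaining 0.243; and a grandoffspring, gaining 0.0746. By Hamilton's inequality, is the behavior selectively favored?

No

Hamilton's rule: the trait is favored when the sum of r·B over every recipient exceeds the actor's cost C.
r to a full sibling = 1/2 (full sibs share both parents — two paths of length 2: r = 2·(1/2)^2 = 1/2).
r to a first cousin = 0.125 (first cousins share one grandparent pair — two paths of length 4: r = 2·(1/2)^4 = 1/8).
r to a grandoffspring = 0.25 (two parent–offspring links: r = (1/2)^2 = 1/4).
Summing one r·B term per recipient: 4·0.5·0.422 + 3·0.125·0.243 + 1·0.25·0.0746 = 0.953775.
0.953775 < 1.3: the indirect benefit is less than the cost.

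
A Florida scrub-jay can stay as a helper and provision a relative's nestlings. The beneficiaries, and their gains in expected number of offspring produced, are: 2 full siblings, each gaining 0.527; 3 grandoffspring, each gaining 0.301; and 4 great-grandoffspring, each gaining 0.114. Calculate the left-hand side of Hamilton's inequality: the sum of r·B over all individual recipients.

r to a full sibling = 0.5 (full sibs share both parents — two paths of length 2: r = 2·(1/2)^2 = 1/2).
r to a grandoffspring = 0.25 (two parent–offspring links: r = (1/2)^2 = 1/4).
r to a great-grandoffspring = 1/8 (three parent–offspring links: r = (1/2)^3 = 1/8).
Summing one r·B term per recipient: 2·0.5·0.527 + 3·0.25·0.301 + 4·0.125·0.114 = 0.80975.

0.80975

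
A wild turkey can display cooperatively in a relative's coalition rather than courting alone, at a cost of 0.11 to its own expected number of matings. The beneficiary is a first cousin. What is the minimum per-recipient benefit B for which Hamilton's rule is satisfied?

r to a first cousin = 1/8 (first cousins share one grandparent pair — two paths of length 4: r = 2·(1/2)^4 = 1/8).
Hamilton's rule with n recipients of equal r: n·r·B > C, so B > C/(n·r) = 0.11/(1·0.125) = 0.88.

0.88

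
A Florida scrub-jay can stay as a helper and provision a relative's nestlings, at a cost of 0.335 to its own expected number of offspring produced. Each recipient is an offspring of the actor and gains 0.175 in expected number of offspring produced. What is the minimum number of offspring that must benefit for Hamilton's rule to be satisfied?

r to an offspring = 0.5 (one parent–offspring link: r = (1/2)^1 = 1/2).
Hamilton's rule: n·r·B > C  ⇒  n > C/(r·B) = 0.335/(0.5·0.175) = 3.829.
The smallest integer exceeding 3.829 is 4.

4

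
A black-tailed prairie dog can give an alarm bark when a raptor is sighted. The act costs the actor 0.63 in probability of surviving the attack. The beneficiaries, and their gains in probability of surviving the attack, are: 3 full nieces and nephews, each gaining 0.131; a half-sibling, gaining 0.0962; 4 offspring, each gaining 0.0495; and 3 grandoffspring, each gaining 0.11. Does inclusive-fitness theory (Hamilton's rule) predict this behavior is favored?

Hamilton's rule: the trait is favored when the sum of r·B over every recipient exceeds the actor's cost C.
r to a full niece or nephew = 0.25 (full aunt/uncle↔niece/nephew: two paths of length 3 through the shared grandparent pair: r = 2·(1/2)^3 = 1/4).
r to a half-sibling = 0.25 (half-sibs share one parent — one path of length 2: r = (1/2)^2 = 1/4).
r to an offspring = 1/2 (one parent–offspring link: r = (1/2)^1 = 1/2).
r to a grandoffspring = 0.25 (two parent–offspring links: r = (1/2)^2 = 1/4).
Summing one r·B term per recipient: 3·0.25·0.131 + 1·0.25·0.0962 + 4·0.5·0.0495 + 3·0.25·0.11 = 0.3038.
0.3038 < 0.63: the indirect benefit is less than the cost.

No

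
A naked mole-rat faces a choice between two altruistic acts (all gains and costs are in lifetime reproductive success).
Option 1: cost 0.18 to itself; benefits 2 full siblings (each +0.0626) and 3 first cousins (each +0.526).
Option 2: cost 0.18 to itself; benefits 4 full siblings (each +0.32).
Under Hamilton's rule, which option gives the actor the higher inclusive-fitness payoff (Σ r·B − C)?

Option 1: r to a full sibling = 0.5.
Option 1: r to a first cousin = 0.125.
Option 1: Σ r·B − C = (2·0.5·0.0626 + 3·0.125·0.526) − 0.18 = 0.07985.
Option 2: r to a full sibling = 0.5.
Option 2: Σ r·B − C = (4·0.5·0.32) − 0.18 = 0.46.
Option 2 has the higher net inclusive-fitness payoff.

Option 2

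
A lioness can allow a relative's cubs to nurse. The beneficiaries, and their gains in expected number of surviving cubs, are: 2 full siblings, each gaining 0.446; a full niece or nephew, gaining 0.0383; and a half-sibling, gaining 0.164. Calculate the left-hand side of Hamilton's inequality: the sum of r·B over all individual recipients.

0.496575

r to a full sibling = 1/2 (full sibs share both parents — two paths of length 2: r = 2·(1/2)^2 = 1/2).
r to a full niece or nephew = 1/4 (full aunt/uncle↔niece/nephew: two paths of length 3 through the shared grandparent pair: r = 2·(1/2)^3 = 1/4).
r to a half-sibling = 1/4 (half-sibs share one parent — one path of length 2: r = (1/2)^2 = 1/4).
Summing one r·B term per recipient: 2·0.5·0.446 + 1·0.25·0.0383 + 1·0.25·0.164 = 0.496575.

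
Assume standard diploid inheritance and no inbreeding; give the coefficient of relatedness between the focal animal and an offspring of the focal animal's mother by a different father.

0.25

Each parent–offspring link contributes a factor of 1/2, and independent paths through distinct common ancestors add.
Half-sibs share one parent — one path of length 2: r = (1/2)^2 = 1/4.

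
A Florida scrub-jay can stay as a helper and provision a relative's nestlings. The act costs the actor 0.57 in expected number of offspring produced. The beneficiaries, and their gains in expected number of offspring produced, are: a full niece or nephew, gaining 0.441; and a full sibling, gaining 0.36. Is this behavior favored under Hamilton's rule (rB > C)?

No

Hamilton's rule: the trait is favored when the sum of r·B over every recipient exceeds the actor's cost C.
r to a full niece or nephew = 0.25 (full aunt/uncle↔niece/nephew: two paths of length 3 through the shared grandparent pair: r = 2·(1/2)^3 = 1/4).
r to a full sibling = 1/2 (full sibs share both parents — two paths of length 2: r = 2·(1/2)^2 = 1/2).
Summing one r·B term per recipient: 1·0.25·0.441 + 1·0.5·0.36 = 0.29025.
0.29025 < 0.57: the indirect benefit is less than the cost.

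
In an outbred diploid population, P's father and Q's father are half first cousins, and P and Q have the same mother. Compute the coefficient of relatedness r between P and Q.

0.265625

Relatedness sums over independent paths through distinct common ancestors.
P and Q are related in two ways: half second cousins through their fathers (r = 1/64) and half-sibs through their shared mother (r = 1/4).
r = 1/64 + 1/4 = 17/64 = 0.265625.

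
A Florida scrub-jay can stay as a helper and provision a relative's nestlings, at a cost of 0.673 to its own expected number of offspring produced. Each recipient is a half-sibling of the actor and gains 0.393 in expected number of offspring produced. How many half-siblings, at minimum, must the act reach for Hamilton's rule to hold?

r to a half-sibling = 0.25 (half-sibs share one parent — one path of length 2: r = (1/2)^2 = 1/4).
Hamilton's rule: n·r·B > C  ⇒  n > C/(r·B) = 0.673/(0.25·0.393) = 6.85.
The smallest integer exceeding 6.85 is 7.

7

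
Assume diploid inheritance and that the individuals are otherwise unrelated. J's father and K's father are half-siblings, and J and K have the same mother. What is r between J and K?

0.3125

With two independent routes of shared ancestry, r is the sum of the two contributions.
J and K are related in two ways: half first cousins through their fathers (r = 1/16) and half-sibs through their shared mother (r = 1/4).
r = 1/16 + 1/4 = 5/16 = 0.3125.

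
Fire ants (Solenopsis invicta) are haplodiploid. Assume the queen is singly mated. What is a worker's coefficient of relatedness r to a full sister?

0.75

Haplodiploid full sisters inherit their father's entire haploid genome identically (contributing 1/2) and on average half of their mother's contribution (1/2 · 1/2 = 1/4); r = 1/2 + 1/4 = 3/4.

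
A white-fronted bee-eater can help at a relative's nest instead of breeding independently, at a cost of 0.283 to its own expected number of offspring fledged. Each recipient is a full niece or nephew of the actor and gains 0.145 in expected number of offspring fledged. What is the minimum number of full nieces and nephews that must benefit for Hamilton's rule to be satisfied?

8

r to a full niece or nephew = 1/4 (full aunt/uncle↔niece/nephew: two paths of length 3 through the shared grandparent pair: r = 2·(1/2)^3 = 1/4).
Hamilton's rule: n·r·B > C  ⇒  n > C/(r·B) = 0.283/(0.25·0.145) = 7.807.
The smallest integer exceeding 7.807 is 8.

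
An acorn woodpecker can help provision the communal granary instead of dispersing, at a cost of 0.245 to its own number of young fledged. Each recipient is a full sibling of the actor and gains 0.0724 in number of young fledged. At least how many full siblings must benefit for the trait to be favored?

7

r to a full sibling = 0.5 (full sibs share both parents — two paths of length 2: r = 2·(1/2)^2 = 1/2).
Hamilton's rule: n·r·B > C  ⇒  n > C/(r·B) = 0.245/(0.5·0.0724) = 6.768.
The smallest integer exceeding 6.768 is 7.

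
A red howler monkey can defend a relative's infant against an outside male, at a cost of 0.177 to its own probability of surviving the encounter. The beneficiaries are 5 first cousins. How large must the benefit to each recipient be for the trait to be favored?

r to a first cousin = 0.125 (first cousins share one grandparent pair — two paths of length 4: r = 2·(1/2)^4 = 1/8).
Hamilton's rule with n recipients of equal r: n·r·B > C, so B > C/(n·r) = 0.177/(5·0.125) = 0.2832.

0.2832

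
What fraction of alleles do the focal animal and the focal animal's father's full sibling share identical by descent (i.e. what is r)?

0.25

Each parent–offspring link contributes a factor of 1/2, and independent paths through distinct common ancestors add.
Full aunt/uncle↔niece/nephew: two paths of length 3 through the shared grandparent pair: r = 2·(1/2)^3 = 1/4.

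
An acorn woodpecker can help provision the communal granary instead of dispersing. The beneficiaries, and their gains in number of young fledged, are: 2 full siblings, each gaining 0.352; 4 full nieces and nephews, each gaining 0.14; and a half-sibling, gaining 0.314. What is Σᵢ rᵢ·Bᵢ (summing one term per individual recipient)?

r to a full sibling = 0.5 (full sibs share both parents — two paths of length 2: r = 2·(1/2)^2 = 1/2).
r to a full niece or nephew = 1/4 (full aunt/uncle↔niece/nephew: two paths of length 3 through the shared grandparent pair: r = 2·(1/2)^3 = 1/4).
r to a half-sibling = 0.25 (half-sibs share one parent — one path of length 2: r = (1/2)^2 = 1/4).
Summing one r·B term per recipient: 2·0.5·0.352 + 4·0.25·0.14 + 1·0.25·0.314 = 0.5705.

0.5705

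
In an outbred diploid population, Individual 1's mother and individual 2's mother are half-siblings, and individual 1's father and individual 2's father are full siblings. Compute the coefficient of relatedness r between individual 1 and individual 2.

0.1875

Wright's path rule: contributions from independent ancestry routes add.
Individual 1 and individual 2 are related in two ways: half first cousins through their mothers (r = 1/16) and first cousins through their fathers (r = 1/8).
r = 1/16 + 1/8 = 0.1875.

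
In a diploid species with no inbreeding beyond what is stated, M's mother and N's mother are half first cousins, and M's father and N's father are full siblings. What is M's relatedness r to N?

0.140625

Wright's path rule: contributions from independent ancestry routes add.
M and N are related in two ways: half second cousins through their mothers (r = 1/64) and first cousins through their fathers (r = 1/8).
r = 1/64 + 1/8 = 0.140625.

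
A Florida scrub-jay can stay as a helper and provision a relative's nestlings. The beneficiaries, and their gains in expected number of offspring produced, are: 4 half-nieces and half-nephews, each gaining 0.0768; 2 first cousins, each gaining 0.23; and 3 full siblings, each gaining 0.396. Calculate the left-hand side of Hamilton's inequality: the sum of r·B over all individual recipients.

0.6899

r to a half-niece or half-nephew = 1/8 (half-aunt/uncle↔niece/nephew: one path of length 3: r = (1/2)^3 = 1/8).
r to a first cousin = 1/8 (first cousins share one grandparent pair — two paths of length 4: r = 2·(1/2)^4 = 1/8).
r to a full sibling = 0.5 (full sibs share both parents — two paths of length 2: r = 2·(1/2)^2 = 1/2).
Summing one r·B term per recipient: 4·0.125·0.0768 + 2·0.125·0.23 + 3·0.5·0.396 = 0.6899.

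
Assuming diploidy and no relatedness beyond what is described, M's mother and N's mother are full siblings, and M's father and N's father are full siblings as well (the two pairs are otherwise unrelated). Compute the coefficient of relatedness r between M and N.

0.25

Independent pedigree routes through distinct common ancestors add.
M and N are related in two ways: first cousins through their mothers (r = 1/8) and first cousins through their fathers (r = 1/8) — i.e. double first cousins.
r = 1/8 + 1/8 = 1/4 = 0.25.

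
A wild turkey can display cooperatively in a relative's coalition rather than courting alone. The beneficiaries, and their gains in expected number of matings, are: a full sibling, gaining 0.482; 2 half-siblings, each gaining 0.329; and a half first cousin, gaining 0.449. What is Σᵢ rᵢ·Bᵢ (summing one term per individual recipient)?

r to a full sibling = 1/2 (full sibs share both parents — two paths of length 2: r = 2·(1/2)^2 = 1/2).
r to a half-sibling = 0.25 (half-sibs share one parent — one path of length 2: r = (1/2)^2 = 1/4).
r to a half first cousin = 0.0625 (half first cousins share one grandparent — one path of length 4: r = (1/2)^4 = 1/16).
Summing one r·B term per recipient: 1·0.5·0.482 + 2·0.25·0.329 + 1·0.0625·0.449 = 0.4335625.

0.4335625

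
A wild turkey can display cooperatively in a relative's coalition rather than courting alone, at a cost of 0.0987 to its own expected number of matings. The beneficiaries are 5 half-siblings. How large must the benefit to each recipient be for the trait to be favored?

r to a half-sibling = 0.25 (half-sibs share one parent — one path of length 2: r = (1/2)^2 = 1/4).
Hamilton's rule with n recipients of equal r: n·r·B > C, so B > C/(n·r) = 0.0987/(5·0.25) = 0.079.

0.079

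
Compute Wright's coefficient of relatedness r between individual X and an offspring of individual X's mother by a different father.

Each parent–offspring link contributes a factor of 1/2, and independent paths through distinct common ancestors add.
Half-sibs share one parent — one path of length 2: r = (1/2)^2 = 1/4.

0.25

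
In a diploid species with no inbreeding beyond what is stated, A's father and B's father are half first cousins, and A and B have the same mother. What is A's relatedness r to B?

0.265625

Relatedness sums over independent paths through distinct common ancestors.
A and B are related in two ways: half second cousins through their fathers (r = 1/64) and half-sibs through their shared mother (r = 1/4).
r = 1/64 + 1/4 = 0.265625.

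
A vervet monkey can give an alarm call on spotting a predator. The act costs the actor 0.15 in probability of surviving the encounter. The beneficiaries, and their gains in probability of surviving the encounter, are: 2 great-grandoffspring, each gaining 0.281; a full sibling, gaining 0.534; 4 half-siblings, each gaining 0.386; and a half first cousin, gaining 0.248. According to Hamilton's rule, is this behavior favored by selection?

Hamilton's rule: the trait is favored when the sum of r·B over every recipient exceeds the actor's cost C.
r to a great-grandoffspring = 0.125 (three parent–offspring links: r = (1/2)^3 = 1/8).
r to a full sibling = 0.5 (full sibs share both parents — two paths of length 2: r = 2·(1/2)^2 = 1/2).
r to a half-sibling = 1/4 (half-sibs share one parent — one path of length 2: r = (1/2)^2 = 1/4).
r to a half first cousin = 0.0625 (half first cousins share one grandparent — one path of length 4: r = (1/2)^4 = 1/16).
Summing one r·B term per recipient: 2·0.125·0.281 + 1·0.5·0.534 + 4·0.25·0.386 + 1·0.0625·0.248 = 0.73875.
0.73875 > 0.15: the indirect benefit exceeds the cost.

Yes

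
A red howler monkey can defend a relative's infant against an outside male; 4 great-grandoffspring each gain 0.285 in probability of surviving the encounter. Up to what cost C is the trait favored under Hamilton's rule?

r to a great-grandoffspring = 1/8 (three parent–offspring links: r = (1/2)^3 = 1/8).
Hamilton's rule: n·r·B > C, so the trait is favored while C < n·r·B = 4·0.125·0.285 = 0.1425.

0.1425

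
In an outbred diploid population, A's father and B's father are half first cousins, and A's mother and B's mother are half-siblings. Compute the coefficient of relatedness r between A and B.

Relatedness sums over independent paths through distinct common ancestors.
A and B are related in two ways: half second cousins through their fathers (r = 1/64) and half first cousins through their mothers (r = 1/16).
r = 1/64 + 1/16 = 5/64 = 0.078125.

0.078125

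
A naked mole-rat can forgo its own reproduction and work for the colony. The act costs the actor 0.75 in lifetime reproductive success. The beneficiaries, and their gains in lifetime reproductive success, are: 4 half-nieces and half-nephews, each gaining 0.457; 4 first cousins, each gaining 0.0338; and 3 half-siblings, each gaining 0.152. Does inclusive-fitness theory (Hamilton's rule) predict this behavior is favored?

No

Hamilton's rule: the trait is favored when the sum of r·B over every recipient exceeds the actor's cost C.
r to a half-niece or half-nephew = 1/8 (half-aunt/uncle↔niece/nephew: one path of length 3: r = (1/2)^3 = 1/8).
r to a first cousin = 0.125 (first cousins share one grandparent pair — two paths of length 4: r = 2·(1/2)^4 = 1/8).
r to a half-sibling = 1/4 (half-sibs share one parent — one path of length 2: r = (1/2)^2 = 1/4).
Summing one r·B term per recipient: 4·0.125·0.457 + 4·0.125·0.0338 + 3·0.25·0.152 = 0.3594.
0.3594 < 0.75: the indirect benefit is less than the cost.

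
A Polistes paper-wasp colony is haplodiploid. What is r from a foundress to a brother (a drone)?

Her haploid brother carries none of their father's genes and a random half of their mother's genome; that half matches the maternal half of her own genome with probability 1/2: r = 1/2 · 1/2 = 1/4.

0.25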